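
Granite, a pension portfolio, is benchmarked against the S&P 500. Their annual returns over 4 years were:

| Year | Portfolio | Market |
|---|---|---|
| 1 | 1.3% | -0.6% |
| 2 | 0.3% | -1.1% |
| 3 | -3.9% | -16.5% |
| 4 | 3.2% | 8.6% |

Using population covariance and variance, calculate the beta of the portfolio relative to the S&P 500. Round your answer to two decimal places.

r̄p = 0.2250%,  r̄m = -2.4000%
Cov = Σ(rp − r̄p)(rm − r̄m) / 4 = 23.2300
Var(rm) = Σ(rm − r̄m)² / 4 = 81.1850
β = Cov / Var = 23.2300 / 81.1850 = 0.2861

0.29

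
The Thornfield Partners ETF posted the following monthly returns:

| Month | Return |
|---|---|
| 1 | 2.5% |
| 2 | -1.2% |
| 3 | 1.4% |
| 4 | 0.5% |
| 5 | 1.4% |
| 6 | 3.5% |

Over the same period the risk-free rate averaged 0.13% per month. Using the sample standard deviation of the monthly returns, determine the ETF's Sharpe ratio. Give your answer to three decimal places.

0.752

r̄ = (2.5 − 1.2 + 1.4 + 0.5 + 1.4 + 3.5) / 6 = 1.3500%
Σ(r − r̄)² = (2.5 − 1.3500)² + (-1.2 − 1.3500)² + … = 13.1750
σ = √[13.1750 / 5] = 1.6233%
Sharpe = (r̄ − rf) / σ = (1.3500 − 0.13) / 1.6233 = 1.2200 / 1.6233 = 0.7516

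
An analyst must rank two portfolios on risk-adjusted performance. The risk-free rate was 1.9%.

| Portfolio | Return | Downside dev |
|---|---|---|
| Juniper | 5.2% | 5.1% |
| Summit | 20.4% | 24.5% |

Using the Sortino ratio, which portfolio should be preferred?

Summit

Juniper: Sortino ratio = (5.2% − 1.9%) / 5.1% = 0.647
Summit: Sortino ratio = (20.4% − 1.9%) / 24.5% = 0.755
Highest: Summit (0.755).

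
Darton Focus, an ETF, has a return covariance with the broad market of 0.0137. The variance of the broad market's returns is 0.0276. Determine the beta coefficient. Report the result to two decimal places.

0.50

β = Cov(Rp, Rm) / Var(Rm) = 0.0137 / 0.0276 = 0.4964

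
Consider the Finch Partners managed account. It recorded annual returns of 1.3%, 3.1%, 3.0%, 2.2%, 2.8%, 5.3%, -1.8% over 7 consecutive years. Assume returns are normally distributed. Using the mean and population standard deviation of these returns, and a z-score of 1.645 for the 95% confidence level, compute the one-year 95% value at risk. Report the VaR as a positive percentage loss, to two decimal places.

1.03

r̄ = (1.3 + 3.1 + 3 + 2.2 + 2.8 + 5.3 − 1.8) / 7 = 15.90 / 7 = 2.2714%
Population σ = √[Σ(r − r̄)² / 7] = √[28.1943 / 7] = √4.0278 = 2.0069%
VaR = −(r̄ − z·σ) = −(2.2714 − 1.645 × 2.0069) = −(-1.0300) = 1.0300%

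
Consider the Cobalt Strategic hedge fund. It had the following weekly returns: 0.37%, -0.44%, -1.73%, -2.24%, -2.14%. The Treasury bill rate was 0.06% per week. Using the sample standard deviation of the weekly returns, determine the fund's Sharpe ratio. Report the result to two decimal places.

-1.13

Mean return r̄ = -6.180 / 5 = -1.2360%
Σ(r − r̄)² = (0.37 − (-1.2360))² + (-0.44 − (-1.2360))² + (-1.73 − (-1.2360))² + … = 5.2821
sample σ = √(5.2821 / 4) = √1.3205 = 1.1491%
Sharpe = (r̄ − rf) / σ = (-1.2360 − 0.06) / 1.1491 = -1.2960 / 1.1491 = -1.1278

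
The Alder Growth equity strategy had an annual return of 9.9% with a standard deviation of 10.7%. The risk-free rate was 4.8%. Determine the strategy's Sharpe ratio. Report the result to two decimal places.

Sharpe = (Rp − Rf) / σp = (9.9% − 4.8%) / 10.7% = 5.10% / 10.7% = 0.4766

0.48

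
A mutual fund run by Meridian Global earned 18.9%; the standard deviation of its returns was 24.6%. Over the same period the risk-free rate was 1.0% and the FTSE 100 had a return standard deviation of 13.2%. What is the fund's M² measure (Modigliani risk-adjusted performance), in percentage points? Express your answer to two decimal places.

Sharpe = (Rp − Rf) / σp = (18.9% − 1.0%) / 24.6% = 0.7276
M² = Rf + Sharpe × σm = 1.0% + 0.7276 × 13.2% = 10.6043%

10.60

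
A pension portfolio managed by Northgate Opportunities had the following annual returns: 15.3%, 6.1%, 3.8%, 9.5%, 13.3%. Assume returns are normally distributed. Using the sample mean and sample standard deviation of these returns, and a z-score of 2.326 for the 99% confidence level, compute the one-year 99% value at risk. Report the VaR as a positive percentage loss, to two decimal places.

1.56

r̄ = (15.3 + 6.1 + 3.8 + 9.5 + 13.3) / 5 = 48.00 / 5 = 9.6000%
Σ(r − r̄)² = (15.3 − 9.6000)² + (6.1 − 9.6000)² + (3.8 − 9.6000)² + … = 92.0800
sample σ = √(92.0800 / 4) = √23.0200 = 4.7979%
VaR = −(r̄ − z·σ) = −(9.6000 − 2.326 × 4.7979) = −(-1.5599) = 1.5599%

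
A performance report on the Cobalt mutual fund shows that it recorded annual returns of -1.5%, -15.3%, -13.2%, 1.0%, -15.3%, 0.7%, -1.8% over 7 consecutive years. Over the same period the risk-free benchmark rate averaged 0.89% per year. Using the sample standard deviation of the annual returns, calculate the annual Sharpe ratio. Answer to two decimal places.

-0.96

r̄ = (-1.5 − 15.3 − 13.2 + 1 − 15.3 + 0.7 − 1.8) / 7 = -45.40 / 7 = -6.4857%
Sample σ = √[Σ(r − r̄)² / 6] = √[354.9486 / 6] = √59.1581 = 7.6914%
Sharpe = (r̄ − rf) / σ = (-6.4857 − 0.89) / 7.6914 = -7.3757 / 7.6914 = -0.9590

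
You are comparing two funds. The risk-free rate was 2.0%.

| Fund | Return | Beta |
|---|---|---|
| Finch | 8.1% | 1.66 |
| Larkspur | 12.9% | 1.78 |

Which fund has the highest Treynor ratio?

Larkspur

Finch: Treynor = (8.1% − 2.0%) / 1.66 = 3.675
Larkspur: Treynor = (12.9% − 2.0%) / 1.78 = 6.124
Highest: Larkspur (6.124).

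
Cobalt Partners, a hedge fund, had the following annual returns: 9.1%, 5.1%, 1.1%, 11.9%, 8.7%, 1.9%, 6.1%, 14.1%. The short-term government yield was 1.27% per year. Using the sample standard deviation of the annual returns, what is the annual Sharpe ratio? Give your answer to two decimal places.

1.31

Mean return μ = 58.00 / 8 = 7.2500%
Σ(r − μ)² = 146.4600; sample σ = √(146.4600/7) = 4.5742%
Sharpe = (μ − rf) / σ = (7.2500 − 1.27) / 4.5742 = 5.9800 / 4.5742 = 1.3073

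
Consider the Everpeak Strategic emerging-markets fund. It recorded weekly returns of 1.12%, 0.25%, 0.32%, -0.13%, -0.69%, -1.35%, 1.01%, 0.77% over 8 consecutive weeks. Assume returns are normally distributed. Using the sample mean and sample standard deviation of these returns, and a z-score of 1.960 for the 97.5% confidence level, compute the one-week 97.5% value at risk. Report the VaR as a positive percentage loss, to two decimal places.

1.52

μ = (1.12 + 0.25 + 0.32 − 0.13 − 0.69 − 1.35 + 1.01 + 0.77) / 8 = 0.1625%
Sample σ = √[Σ(r − μ)² / 7] = √[5.1366 / 7] = √0.7338 = 0.8566%
VaR = −(μ − z·σ) = −(0.1625 − 1.960 × 0.8566) = −(-1.5164) = 1.5164%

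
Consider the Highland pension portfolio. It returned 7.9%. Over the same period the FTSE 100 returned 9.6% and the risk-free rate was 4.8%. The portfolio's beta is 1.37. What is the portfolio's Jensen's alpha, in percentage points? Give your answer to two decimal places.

CAPM expected return = Rf + β(Rm − Rf) = 4.8% + 1.37 × (9.6% − 4.8%) = 4.8 + 1.37 × 4.80 = 11.3760%
Jensen's α = Rp − E[R] = 7.9% − 11.3760% = -3.4760

-3.48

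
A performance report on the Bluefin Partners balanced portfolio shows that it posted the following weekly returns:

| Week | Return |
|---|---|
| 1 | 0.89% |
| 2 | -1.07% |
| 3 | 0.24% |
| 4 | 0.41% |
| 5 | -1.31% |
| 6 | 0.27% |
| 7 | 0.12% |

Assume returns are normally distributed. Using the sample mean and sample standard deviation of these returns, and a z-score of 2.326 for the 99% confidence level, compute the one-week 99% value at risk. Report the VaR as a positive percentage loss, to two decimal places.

1.95

r̄ = (0.89 − 1.07 + 0.24 + 0.41 − 1.31 + 0.27 + 0.12) / 7 = -0.450 / 7 = -0.0643%
Σ(r − r̄)² = (0.89 − (-0.0643))² + (-1.07 − (-0.0643))² + … = 3.9372
σ = √[3.9372 / 6] = 0.8101%
VaR = −(r̄ − z·σ) = −(-0.0643 − 2.326 × 0.8101) = −(-1.9486) = 1.9486%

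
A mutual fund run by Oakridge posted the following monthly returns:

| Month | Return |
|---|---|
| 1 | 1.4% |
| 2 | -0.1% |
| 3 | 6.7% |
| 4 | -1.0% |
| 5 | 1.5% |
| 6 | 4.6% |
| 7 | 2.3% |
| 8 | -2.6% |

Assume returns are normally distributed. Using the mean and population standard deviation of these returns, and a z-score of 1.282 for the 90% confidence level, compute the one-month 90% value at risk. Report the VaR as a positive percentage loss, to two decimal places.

1.99

r̄ = (1.4 − 0.1 + 6.7 − 1 + 1.5 + 4.6 + 2.3 − 2.6) / 8 = 12.80 / 8 = 1.6000%
Σ(r − r̄)² = 62.8400; population σ = √(62.8400/8) = 2.8027%
VaR = −(r̄ − z·σ) = −(1.6000 − 1.282 × 2.8027) = −(-1.9931) = 1.9931%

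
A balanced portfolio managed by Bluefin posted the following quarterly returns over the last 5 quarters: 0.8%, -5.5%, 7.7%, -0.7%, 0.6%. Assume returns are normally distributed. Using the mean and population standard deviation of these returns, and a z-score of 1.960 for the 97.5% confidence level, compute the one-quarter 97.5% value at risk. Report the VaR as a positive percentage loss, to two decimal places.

7.71

Mean return μ = 2.90 / 5 = 0.5800%
Σ(r − μ)² = (0.8 − 0.5800)² + (-5.5 − 0.5800)² + … = 89.3480
population σ = √(89.3480 / 5) = √17.8696 = 4.2272%
VaR = −(μ − z·σ) = −(0.5800 − 1.960 × 4.2272) = −(-7.7053) = 7.7053%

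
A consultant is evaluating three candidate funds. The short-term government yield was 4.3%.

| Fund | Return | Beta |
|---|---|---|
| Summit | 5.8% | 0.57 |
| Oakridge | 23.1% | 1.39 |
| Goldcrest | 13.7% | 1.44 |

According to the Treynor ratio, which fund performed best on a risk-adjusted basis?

Oakridge

Summit: Treynor = (5.8% − 4.3%) / 0.57 = 2.632
Oakridge: Treynor = (23.1% − 4.3%) / 1.39 = 13.525
Goldcrest: Treynor = (13.7% − 4.3%) / 1.44 = 6.528
Highest: Oakridge (13.525).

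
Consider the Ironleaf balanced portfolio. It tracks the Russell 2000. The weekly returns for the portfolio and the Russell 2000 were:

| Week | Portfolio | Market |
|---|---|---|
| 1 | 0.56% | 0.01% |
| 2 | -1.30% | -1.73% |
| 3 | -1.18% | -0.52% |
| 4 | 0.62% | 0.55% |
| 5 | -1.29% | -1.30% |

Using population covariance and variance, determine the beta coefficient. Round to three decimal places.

r̄p = -0.5180%,  r̄m = -0.5980%
Cov = Σ(rp − r̄p)(rm − r̄m) / 5 = 0.6675
Var(rm) = Σ(rm − r̄m)² / 5 = 0.6936
β = Cov / Var = 0.6675 / 0.6936 = 0.9624

0.962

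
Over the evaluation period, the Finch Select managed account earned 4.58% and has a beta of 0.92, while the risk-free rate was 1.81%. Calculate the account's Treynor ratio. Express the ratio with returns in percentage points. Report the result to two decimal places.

Treynor = (Rp − Rf) / β = (4.58% − 1.81%) / 0.92 = 2.77 / 0.92 = 3.0109

3.01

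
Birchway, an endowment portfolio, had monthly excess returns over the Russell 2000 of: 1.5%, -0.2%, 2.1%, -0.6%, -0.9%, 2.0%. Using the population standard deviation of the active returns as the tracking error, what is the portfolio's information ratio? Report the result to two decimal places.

Mean return μ = 3.90 / 6 = 0.6500%
Population σ = √[Σ(r − μ)² / 6] = √[9.3350 / 6] = √1.5558 = 1.2473%
IR = μ / tracking error = 0.6500 / 1.2473 = 0.5211

0.52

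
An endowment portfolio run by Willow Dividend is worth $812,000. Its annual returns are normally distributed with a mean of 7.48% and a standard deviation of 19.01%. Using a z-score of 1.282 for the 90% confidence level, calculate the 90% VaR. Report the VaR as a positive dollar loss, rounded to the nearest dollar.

Return at the 90% tail: μ − z·σ = 7.48% − 1.282 × 19.01% = 7.48 − 24.37082 = -16.89082%
VaR = −(-16.89082%) × $812,000 = 16.89082% × $812,000 = $137,153

$137,153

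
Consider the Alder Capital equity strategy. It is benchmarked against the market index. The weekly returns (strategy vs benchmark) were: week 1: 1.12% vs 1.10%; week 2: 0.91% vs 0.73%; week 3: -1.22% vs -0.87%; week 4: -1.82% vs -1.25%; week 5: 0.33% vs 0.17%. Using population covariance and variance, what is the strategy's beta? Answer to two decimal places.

r̄p = -0.1360%,  r̄m = -0.0240%
Cov = Σ(rp − r̄p)(rm − r̄m) / 5 = 1.0545
Var(rm) = Σ(rm − r̄m)² / 5 = 0.8177
β = Cov / Var = 1.0545 / 0.8177 = 1.2896

1.29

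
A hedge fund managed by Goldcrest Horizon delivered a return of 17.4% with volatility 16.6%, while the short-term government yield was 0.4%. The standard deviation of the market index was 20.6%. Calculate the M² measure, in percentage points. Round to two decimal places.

21.50

Sharpe = (Rp − Rf) / σp = (17.4% − 0.4%) / 16.6% = 1.0241
M² = Rf + Sharpe × σm = 0.4% + 1.0241 × 20.6% = 21.4965%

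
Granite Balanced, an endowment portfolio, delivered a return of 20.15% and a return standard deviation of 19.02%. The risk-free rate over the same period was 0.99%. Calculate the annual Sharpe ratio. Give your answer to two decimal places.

Sharpe = (Rp − Rf) / σp = (20.15% − 0.99%) / 19.02% = 19.16% / 19.02% = 1.0074

1.01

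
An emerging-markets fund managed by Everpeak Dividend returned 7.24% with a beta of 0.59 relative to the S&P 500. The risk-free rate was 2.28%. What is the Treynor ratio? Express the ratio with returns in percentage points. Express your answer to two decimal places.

Treynor = (Rp − Rf) / β = (7.24% − 2.28%) / 0.59 = 4.96 / 0.59 = 8.4068

8.41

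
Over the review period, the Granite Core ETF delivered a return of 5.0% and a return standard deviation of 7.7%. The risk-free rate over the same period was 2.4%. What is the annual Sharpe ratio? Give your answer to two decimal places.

0.34

Sharpe = (Rp − Rf) / σp = (5.0% − 2.4%) / 7.7% = 2.60% / 7.7% = 0.3377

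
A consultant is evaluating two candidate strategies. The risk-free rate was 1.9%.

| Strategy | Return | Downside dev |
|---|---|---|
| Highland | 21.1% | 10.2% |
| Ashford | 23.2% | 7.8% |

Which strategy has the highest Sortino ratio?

Highland: Sortino ratio = (21.1% − 1.9%) / 10.2% = 1.882
Ashford: Sortino ratio = (23.2% − 1.9%) / 7.8% = 2.731
Highest: Ashford (2.731).

Ashford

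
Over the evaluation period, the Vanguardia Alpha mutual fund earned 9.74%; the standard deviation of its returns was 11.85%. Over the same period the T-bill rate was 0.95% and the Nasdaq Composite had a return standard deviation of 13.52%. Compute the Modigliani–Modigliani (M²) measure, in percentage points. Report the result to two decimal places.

Sharpe = (Rp − Rf) / σp = (9.74% − 0.95%) / 11.85% = 0.7418
M² = Rf + Sharpe × σm = 0.95% + 0.7418 × 13.52% = 10.9791%

10.98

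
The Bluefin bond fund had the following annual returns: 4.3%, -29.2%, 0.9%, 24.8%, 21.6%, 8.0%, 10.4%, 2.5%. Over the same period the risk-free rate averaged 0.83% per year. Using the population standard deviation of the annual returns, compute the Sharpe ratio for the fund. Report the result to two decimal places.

μ = (4.3 − 29.2 + 0.9 + 24.8 + 21.6 + 8 + 10.4 + 2.5) / 8 = 5.4125%
Population std dev = √[1897.5888 / 8] = 15.4013%
Sharpe = (μ − rf) / σ = (5.4125 − 0.83) / 15.4013 = 4.5825 / 15.4013 = 0.2975

0.30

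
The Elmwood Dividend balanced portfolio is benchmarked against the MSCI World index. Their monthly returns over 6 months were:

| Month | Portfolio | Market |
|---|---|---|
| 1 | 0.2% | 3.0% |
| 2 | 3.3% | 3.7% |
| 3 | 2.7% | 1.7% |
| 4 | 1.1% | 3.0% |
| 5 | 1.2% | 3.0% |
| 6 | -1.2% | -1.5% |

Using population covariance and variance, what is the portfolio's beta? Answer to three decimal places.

r̄p = 1.2167%,  r̄m = 2.1500%
Cov = Σ(rp − r̄p)(rm − r̄m) / 6 = 1.7342
Var(rm) = Σ(rm − r̄m)² / 6 = 3.0158
β = Cov / Var = 1.7342 / 3.0158 = 0.5750

0.575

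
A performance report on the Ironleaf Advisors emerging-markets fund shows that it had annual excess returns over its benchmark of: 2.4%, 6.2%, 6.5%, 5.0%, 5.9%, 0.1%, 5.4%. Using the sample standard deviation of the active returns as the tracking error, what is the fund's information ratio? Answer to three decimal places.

1.899

Mean return μ = 31.50 / 7 = 4.5000%
Σ(r − μ)² = (2.4 − 4.5000)² + (6.2 − 4.5000)² + … = 33.6800
σ = √[33.6800 / 6] = 2.3692%
IR = μ / tracking error = 4.5000 / 2.3692 = 1.8994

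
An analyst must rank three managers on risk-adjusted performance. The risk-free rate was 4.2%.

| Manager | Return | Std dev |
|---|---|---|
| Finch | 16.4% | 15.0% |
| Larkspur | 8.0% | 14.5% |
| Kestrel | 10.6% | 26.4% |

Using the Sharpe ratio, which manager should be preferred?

Finch: Sharpe ratio = (16.4% − 4.2%) / 15.0% = 0.813
Larkspur: Sharpe ratio = (8.0% − 4.2%) / 14.5% = 0.262
Kestrel: Sharpe ratio = (10.6% − 4.2%) / 26.4% = 0.242
Highest: Finch (0.813).

Finch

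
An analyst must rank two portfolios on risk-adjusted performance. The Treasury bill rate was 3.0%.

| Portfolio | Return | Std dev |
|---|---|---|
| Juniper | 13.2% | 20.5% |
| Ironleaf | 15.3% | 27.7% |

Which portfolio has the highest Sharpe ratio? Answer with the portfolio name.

Juniper

Juniper: Sharpe ratio = (13.2% − 3.0%) / 20.5% = 0.498
Ironleaf: Sharpe ratio = (15.3% − 3.0%) / 27.7% = 0.444
Highest: Juniper (0.498).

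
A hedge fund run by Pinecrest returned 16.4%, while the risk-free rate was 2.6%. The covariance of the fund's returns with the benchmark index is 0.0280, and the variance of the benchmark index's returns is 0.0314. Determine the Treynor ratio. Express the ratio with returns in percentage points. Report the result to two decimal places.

15.48

β = Cov / Var = 0.0280 / 0.0314 = 0.8917
Treynor = (Rp − Rf) / β = (16.4% − 2.6%) / 0.8917 = 13.80 / 0.8917 = 15.4761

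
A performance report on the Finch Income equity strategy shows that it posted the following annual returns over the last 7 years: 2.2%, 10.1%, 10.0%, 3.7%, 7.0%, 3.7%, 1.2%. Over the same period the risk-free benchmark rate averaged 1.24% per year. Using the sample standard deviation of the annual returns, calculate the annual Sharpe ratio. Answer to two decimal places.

Mean return r̄ = 37.90 / 7 = 5.4143%
Σ(r − r̄)² = 79.4686; sample σ = √(79.4686/6) = 3.6393%
Sharpe = (r̄ − rf) / σ = (5.4143 − 1.24) / 3.6393 = 4.1743 / 3.6393 = 1.1470

1.15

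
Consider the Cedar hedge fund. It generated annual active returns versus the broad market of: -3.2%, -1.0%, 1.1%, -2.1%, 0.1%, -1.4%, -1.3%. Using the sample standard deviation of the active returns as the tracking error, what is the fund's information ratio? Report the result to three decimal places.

Mean return r̄ = -7.80 / 7 = -1.1143%
Sample σ = √[Σ(r − r̄)² / 6] = √[11.8286 / 6] = √1.9714 = 1.4041%
IR = r̄ / tracking error = -1.1143 / 1.4041 = -0.7936

-0.794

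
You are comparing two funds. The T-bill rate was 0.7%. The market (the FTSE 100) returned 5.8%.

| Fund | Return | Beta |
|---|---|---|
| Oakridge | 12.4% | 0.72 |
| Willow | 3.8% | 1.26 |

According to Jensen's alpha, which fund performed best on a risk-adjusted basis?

Oakridge

Oakridge: α = 12.4% − [0.7% + 0.72 × (5.8% − 0.7%)] = 8.028
Willow: α = 3.8% − [0.7% + 1.26 × (5.8% − 0.7%)] = -3.326
Highest: Oakridge (8.028).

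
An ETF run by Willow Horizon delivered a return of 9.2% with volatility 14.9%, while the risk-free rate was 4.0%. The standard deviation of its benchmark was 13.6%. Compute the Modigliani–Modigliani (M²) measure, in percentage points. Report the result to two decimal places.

8.75

Sharpe = (Rp − Rf) / σp = (9.2% − 4.0%) / 14.9% = 0.3490
M² = Rf + Sharpe × σm = 4.0% + 0.3490 × 13.6% = 8.7464%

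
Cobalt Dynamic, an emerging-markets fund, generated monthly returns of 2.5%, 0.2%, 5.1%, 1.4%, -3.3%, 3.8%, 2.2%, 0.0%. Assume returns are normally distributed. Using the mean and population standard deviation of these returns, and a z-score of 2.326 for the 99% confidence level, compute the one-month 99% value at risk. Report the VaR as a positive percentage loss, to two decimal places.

4.13

Mean return μ = 11.90 / 8 = 1.4875%
Population σ = √[Σ(r − μ)² / 8] = √[46.7288 / 8] = √5.8411 = 2.4168%
VaR = −(μ − z·σ) = −(1.4875 − 2.326 × 2.4168) = −(-4.1340) = 4.1340%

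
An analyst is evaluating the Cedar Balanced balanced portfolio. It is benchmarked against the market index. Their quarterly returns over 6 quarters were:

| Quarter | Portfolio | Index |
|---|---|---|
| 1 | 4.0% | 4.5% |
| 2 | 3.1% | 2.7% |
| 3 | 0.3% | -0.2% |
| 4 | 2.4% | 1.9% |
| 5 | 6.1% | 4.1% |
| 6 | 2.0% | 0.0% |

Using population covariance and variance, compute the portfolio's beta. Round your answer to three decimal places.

r̄p = 2.9833%,  r̄m = 2.1667%
Cov = Σ(rp − r̄p)(rm − r̄m) / 6 = 2.8494
Var(rm) = Σ(rm − r̄m)² / 6 = 3.3056
β = Cov / Var = 2.8494 / 3.3056 = 0.8620

0.862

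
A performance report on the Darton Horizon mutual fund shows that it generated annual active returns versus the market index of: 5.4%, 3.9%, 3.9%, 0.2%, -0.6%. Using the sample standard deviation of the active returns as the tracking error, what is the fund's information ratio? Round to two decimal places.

0.98

r̄ = (5.4 + 3.9 + 3.9 + 0.2 − 0.6) / 5 = 2.5600%
Σ(r − r̄)² = (5.4 − 2.5600)² + (3.9 − 2.5600)² + … = 27.2120
σ = √[27.2120 / 4] = 2.6083%
IR = r̄ / tracking error = 2.5600 / 2.6083 = 0.9815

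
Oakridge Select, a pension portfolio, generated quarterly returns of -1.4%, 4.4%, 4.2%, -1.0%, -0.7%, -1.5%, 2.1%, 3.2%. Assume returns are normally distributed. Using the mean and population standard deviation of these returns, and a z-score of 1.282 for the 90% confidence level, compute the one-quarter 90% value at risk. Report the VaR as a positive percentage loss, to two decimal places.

1.93

r̄ = (-1.4 + 4.4 + 4.2 − 1 − 0.7 − 1.5 + 2.1 + 3.2) / 8 = 1.1625%
Σ(r − r̄)² = 46.5388; population σ = √(46.5388/8) = 2.4119%
VaR = −(r̄ − z·σ) = −(1.1625 − 1.282 × 2.4119) = −(-1.9296) = 1.9296%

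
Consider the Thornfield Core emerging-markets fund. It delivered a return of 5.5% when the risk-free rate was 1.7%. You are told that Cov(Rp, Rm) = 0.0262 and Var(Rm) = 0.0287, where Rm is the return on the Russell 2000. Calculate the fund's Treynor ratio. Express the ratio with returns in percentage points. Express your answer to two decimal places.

4.16

β = Cov / Var = 0.0262 / 0.0287 = 0.9129
Treynor = (Rp − Rf) / β = (5.5% − 1.7%) / 0.9129 = 3.80 / 0.9129 = 4.1626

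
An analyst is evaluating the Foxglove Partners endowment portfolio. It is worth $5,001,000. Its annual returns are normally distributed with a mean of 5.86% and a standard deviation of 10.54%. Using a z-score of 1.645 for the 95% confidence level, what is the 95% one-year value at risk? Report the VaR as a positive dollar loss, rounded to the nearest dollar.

Return at the 95% tail: μ − z·σ = 5.86% − 1.645 × 10.54% = 5.86 − 17.3383 = -11.4783%
VaR = −(-11.4783%) × $5,001,000 = 11.4783% × $5,001,000 = $574,030

$574,030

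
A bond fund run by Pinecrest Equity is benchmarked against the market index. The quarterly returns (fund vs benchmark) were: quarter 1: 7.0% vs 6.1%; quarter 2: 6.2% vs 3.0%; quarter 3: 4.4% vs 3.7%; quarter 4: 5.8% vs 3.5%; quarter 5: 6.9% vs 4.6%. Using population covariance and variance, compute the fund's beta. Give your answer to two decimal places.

r̄p = 6.0600%,  r̄m = 4.1800%
Cov = Σ(rp − r̄p)(rm − r̄m) / 5 = 0.5932
Var(rm) = Σ(rm − r̄m)² / 5 = 1.1896
β = Cov / Var = 0.5932 / 1.1896 = 0.4987

0.50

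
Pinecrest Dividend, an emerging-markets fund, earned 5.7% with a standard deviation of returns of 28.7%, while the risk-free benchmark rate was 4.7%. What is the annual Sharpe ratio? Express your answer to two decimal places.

0.03

Sharpe = (Rp − Rf) / σp = (5.7% − 4.7%) / 28.7% = 1.00% / 28.7% = 0.0348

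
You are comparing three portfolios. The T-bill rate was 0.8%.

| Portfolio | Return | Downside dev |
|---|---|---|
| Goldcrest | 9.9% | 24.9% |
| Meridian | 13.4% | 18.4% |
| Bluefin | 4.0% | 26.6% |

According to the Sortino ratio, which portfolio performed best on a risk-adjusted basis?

Goldcrest: Sortino ratio = (9.9% − 0.8%) / 24.9% = 0.365
Meridian: Sortino ratio = (13.4% − 0.8%) / 18.4% = 0.685
Bluefin: Sortino ratio = (4.0% − 0.8%) / 26.6% = 0.120
Highest: Meridian (0.685).

Meridian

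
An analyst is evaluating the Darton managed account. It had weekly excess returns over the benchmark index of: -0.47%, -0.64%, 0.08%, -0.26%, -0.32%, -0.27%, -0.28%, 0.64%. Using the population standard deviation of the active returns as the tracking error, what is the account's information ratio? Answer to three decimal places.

r̄ = (-0.47 − 0.64 + 0.08 − 0.26 − 0.32 − 0.27 − 0.28 + 0.64) / 8 = -0.1900%
Population σ = √[Σ(r − r̄)² / 8] = √[1.0790 / 8] = √0.1349 = 0.3673%
IR = r̄ / tracking error = -0.1900 / 0.3673 = -0.5173

-0.517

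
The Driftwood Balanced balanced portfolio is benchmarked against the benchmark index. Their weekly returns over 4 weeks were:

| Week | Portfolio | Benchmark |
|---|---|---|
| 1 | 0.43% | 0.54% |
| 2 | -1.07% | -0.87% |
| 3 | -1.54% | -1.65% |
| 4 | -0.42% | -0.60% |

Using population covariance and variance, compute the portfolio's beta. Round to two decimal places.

0.92

r̄p = -0.6500%,  r̄m = -0.6450%
Cov = Σ(rp − r̄p)(rm − r̄m) / 4 = 0.5698
Var(rm) = Σ(rm − r̄m)² / 4 = 0.6167
β = Cov / Var = 0.5698 / 0.6167 = 0.9240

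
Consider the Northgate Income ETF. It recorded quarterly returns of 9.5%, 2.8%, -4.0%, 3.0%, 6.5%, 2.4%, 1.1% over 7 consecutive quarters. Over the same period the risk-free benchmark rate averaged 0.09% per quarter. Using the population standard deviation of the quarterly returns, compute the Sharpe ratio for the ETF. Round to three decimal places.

0.754

Mean return r̄ = 21.30 / 7 = 3.0429%
Σ(r − r̄)² = 107.4971; population σ = √(107.4971/7) = 3.9188%
Sharpe = (r̄ − rf) / σ = (3.0429 − 0.09) / 3.9188 = 2.9529 / 3.9188 = 0.7535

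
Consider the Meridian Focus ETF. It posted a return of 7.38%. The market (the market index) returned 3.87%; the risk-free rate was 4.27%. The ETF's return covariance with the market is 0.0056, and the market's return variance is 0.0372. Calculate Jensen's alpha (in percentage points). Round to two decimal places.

β = Cov / Var = 0.0056 / 0.0372 = 0.1505
E[R] = Rf + β(Rm − Rf) = 4.27% + 0.1505 × (3.87% − 4.27%) = 4.2098%
α = Rp − E[R] = 7.38% − 4.2098% = 3.1702

3.17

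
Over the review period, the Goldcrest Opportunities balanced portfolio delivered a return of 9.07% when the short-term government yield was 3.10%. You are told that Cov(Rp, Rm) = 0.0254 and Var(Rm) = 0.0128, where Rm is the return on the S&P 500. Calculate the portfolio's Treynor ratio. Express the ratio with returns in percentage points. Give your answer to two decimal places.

3.01

β = Cov / Var = 0.0254 / 0.0128 = 1.9844
Treynor = (Rp − Rf) / β = (9.07% − 3.10%) / 1.9844 = 5.97 / 1.9844 = 3.0085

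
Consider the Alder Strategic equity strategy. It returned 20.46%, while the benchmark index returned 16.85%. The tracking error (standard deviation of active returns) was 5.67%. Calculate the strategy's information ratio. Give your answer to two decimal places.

0.64

IR = (Rp − Rb) / TE = (20.46% − 16.85%) / 5.67% = 3.61% / 5.67% = 0.6367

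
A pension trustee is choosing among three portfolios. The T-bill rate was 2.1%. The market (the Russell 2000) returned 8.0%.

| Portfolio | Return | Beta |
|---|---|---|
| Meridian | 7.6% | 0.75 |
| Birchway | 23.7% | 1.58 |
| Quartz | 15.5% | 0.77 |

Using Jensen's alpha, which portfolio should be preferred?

Meridian: α = 7.6% − [2.1% + 0.75 × (8.0% − 2.1%)] = 1.075
Birchway: α = 23.7% − [2.1% + 1.58 × (8.0% − 2.1%)] = 12.278
Quartz: α = 15.5% − [2.1% + 0.77 × (8.0% − 2.1%)] = 8.857
Highest: Birchway (12.278).

Birchway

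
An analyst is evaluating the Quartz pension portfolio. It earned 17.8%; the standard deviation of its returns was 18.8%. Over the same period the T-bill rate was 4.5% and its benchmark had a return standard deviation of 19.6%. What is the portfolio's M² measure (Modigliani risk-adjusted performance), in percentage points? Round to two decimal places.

18.37

Sharpe = (Rp − Rf) / σp = (17.8% − 4.5%) / 18.8% = 0.7074
M² = Rf + Sharpe × σm = 4.5% + 0.7074 × 19.6% = 18.3650%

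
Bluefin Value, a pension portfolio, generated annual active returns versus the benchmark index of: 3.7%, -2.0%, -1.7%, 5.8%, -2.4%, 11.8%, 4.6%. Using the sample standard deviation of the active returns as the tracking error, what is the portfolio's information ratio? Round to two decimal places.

Mean return r̄ = 19.80 / 7 = 2.8286%
Sample std dev = √[164.3743 / 6] = 5.2341%
IR = r̄ / tracking error = 2.8286 / 5.2341 = 0.5404

0.54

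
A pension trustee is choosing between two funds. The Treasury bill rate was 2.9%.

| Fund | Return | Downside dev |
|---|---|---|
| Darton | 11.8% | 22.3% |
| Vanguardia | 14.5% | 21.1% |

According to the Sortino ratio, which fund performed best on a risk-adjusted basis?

Darton: Sortino ratio = (11.8% − 2.9%) / 22.3% = 0.399
Vanguardia: Sortino ratio = (14.5% − 2.9%) / 21.1% = 0.550
Highest: Vanguardia (0.550).

Vanguardia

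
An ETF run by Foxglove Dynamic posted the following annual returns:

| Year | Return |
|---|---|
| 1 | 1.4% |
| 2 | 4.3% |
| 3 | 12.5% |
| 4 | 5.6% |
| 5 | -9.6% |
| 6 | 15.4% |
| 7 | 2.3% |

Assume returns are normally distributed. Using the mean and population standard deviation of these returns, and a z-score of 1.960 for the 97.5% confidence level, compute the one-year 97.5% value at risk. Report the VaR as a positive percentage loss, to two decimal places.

10.21

Mean return r̄ = 31.90 / 7 = 4.5571%
Σ(r − r̄)² = 397.2971; population σ = √(397.2971/7) = 7.5337%
VaR = −(r̄ − z·σ) = −(4.5571 − 1.960 × 7.5337) = −(-10.2090) = 10.2090%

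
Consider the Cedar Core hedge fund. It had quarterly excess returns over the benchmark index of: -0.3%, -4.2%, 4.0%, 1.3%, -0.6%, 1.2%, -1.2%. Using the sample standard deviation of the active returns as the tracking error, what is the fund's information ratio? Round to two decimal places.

0.01

r̄ = (-0.3 − 4.2 + 4 + 1.3 − 0.6 + 1.2 − 1.2) / 7 = 0.20 / 7 = 0.0286%
Σ(r − r̄)² = (-0.3 − 0.0286)² + (-4.2 − 0.0286)² + … = 38.6543
sample σ = √(38.6543 / 6) = √6.4424 = 2.5382%
IR = r̄ / tracking error = 0.0286 / 2.5382 = 0.0113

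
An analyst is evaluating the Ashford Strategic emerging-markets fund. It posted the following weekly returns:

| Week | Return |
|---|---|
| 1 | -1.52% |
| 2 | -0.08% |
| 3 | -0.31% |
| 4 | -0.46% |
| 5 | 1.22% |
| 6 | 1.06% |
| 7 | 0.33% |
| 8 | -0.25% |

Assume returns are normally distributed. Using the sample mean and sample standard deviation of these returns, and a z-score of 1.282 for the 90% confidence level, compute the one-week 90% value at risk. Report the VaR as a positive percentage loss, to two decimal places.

1.13

r̄ = (-1.52 − 0.08 − 0.31 − 0.46 + 1.22 + 1.06 + 0.33 − 0.25) / 8 = -0.010 / 8 = -0.0013%
Σ(r − r̄)² = 5.4079; sample σ = √(5.4079/7) = 0.8790%
VaR = −(r̄ − z·σ) = −(-0.0013 − 1.282 × 0.8790) = −(-1.1282) = 1.1282%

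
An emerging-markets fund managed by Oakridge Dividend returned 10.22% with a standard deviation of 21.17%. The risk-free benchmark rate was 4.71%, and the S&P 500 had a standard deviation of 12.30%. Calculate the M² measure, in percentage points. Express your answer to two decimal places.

7.91

Sharpe = (Rp − Rf) / σp = (10.22% − 4.71%) / 21.17% = 0.2603
M² = Rf + Sharpe × σm = 4.71% + 0.2603 × 12.30% = 7.9117%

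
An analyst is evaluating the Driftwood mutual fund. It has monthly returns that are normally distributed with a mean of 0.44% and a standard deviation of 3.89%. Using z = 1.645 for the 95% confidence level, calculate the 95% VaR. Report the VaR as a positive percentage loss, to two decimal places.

VaR (as % loss) = −(μ − z·σ) = −(0.44% − 1.645 × 3.89%) = −(-5.95905%) = 5.95905%

5.96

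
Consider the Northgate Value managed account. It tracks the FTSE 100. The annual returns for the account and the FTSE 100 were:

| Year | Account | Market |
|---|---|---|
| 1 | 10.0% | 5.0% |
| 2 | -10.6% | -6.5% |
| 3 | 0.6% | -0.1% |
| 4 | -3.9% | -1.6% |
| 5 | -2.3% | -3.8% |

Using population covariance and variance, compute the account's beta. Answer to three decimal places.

r̄p = -1.2400%,  r̄m = -1.4000%
Cov = Σ(rp − r̄p)(rm − r̄m) / 5 = 25.0280
Var(rm) = Σ(rm − r̄m)² / 5 = 14.8920
β = Cov / Var = 25.0280 / 14.8920 = 1.6806

1.681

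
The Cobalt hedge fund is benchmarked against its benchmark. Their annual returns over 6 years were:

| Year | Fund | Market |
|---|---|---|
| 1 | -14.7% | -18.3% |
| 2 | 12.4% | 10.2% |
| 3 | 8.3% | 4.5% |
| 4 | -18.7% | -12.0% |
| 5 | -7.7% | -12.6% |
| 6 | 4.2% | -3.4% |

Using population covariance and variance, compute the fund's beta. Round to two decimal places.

1.08

r̄p = -2.7000%,  r̄m = -5.2667%
Cov = Σ(rp − r̄p)(rm − r̄m) / 6 = 109.1100
Var(rm) = Σ(rm − r̄m)² / 6 = 101.1789
β = Cov / Var = 109.1100 / 101.1789 = 1.0784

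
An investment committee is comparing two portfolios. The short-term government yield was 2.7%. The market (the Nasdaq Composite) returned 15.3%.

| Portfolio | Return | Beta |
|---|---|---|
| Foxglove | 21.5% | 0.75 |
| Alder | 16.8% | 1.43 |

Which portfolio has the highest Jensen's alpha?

Foxglove: α = 21.5% − [2.7% + 0.75 × (15.3% − 2.7%)] = 9.350
Alder: α = 16.8% − [2.7% + 1.43 × (15.3% − 2.7%)] = -3.918
Highest: Foxglove (9.350).

Foxglove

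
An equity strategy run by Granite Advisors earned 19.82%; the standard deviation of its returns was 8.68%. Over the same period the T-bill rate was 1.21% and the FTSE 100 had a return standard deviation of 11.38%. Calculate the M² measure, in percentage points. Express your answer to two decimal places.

25.61

Sharpe = (Rp − Rf) / σp = (19.82% − 1.21%) / 8.68% = 2.1440
M² = Rf + Sharpe × σm = 1.21% + 2.1440 × 11.38% = 25.6087%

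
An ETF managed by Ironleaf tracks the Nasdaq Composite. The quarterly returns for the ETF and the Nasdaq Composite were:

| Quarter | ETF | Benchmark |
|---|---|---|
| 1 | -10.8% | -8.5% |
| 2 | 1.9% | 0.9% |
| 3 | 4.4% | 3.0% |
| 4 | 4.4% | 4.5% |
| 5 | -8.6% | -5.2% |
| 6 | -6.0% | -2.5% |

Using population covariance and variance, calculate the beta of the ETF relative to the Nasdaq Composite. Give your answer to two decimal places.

r̄p = -2.4500%,  r̄m = -1.3000%
Cov = Σ(rp − r̄p)(rm − r̄m) / 6 = 27.8533
Var(rm) = Σ(rm − r̄m)² / 6 = 20.9100
β = Cov / Var = 27.8533 / 20.9100 = 1.3321

1.33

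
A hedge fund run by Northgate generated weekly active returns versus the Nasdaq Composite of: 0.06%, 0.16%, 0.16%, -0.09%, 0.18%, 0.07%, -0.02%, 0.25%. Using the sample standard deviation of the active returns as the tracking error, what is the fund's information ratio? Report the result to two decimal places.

0.85

r̄ = (0.06 + 0.16 + 0.16 − 0.09 + 0.18 + 0.07 − 0.02 + 0.25) / 8 = 0.0963%
Σ(r − r̄)² = 0.0890; sample σ = √(0.0890/7) = 0.1128%
IR = r̄ / tracking error = 0.0963 / 0.1128 = 0.8537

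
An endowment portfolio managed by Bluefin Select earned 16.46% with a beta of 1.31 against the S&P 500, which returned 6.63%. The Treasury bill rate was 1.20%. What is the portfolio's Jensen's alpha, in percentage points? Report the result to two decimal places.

CAPM expected return = Rf + β(Rm − Rf) = 1.20% + 1.31 × (6.63% − 1.20%) = 1.2 + 1.31 × 5.43 = 8.3133%
Jensen's α = Rp − E[R] = 16.46% − 8.3133% = 8.1467

8.15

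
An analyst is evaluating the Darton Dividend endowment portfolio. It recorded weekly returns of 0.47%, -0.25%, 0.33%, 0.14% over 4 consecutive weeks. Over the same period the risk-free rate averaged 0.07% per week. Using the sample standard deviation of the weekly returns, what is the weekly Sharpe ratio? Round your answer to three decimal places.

r̄ = (0.47 − 0.25 + 0.33 + 0.14) / 4 = 0.690 / 4 = 0.1725%
Σ(r − r̄)² = (0.47 − 0.1725)² + (-0.25 − 0.1725)² + (0.33 − 0.1725)² + … = 0.2929
sample σ = √(0.2929 / 3) = √0.0976 = 0.3124%
Sharpe = (r̄ − rf) / σ = (0.1725 − 0.07) / 0.3124 = 0.1025 / 0.3124 = 0.3281

0.328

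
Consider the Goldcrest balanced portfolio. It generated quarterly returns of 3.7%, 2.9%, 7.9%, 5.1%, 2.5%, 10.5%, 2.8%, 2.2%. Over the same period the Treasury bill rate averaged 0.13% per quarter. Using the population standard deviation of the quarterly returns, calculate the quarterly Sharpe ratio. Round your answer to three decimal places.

1.629

Mean return μ = 37.60 / 8 = 4.7000%
Population std dev = √[62.9800 / 8] = 2.8058%
Sharpe = (μ − rf) / σ = (4.7000 − 0.13) / 2.8058 = 4.5700 / 2.8058 = 1.6288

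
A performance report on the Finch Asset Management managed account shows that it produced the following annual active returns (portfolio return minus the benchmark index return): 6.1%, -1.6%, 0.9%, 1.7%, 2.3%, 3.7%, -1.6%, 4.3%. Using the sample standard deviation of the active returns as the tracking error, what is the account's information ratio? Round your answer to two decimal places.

0.72

r̄ = (6.1 − 1.6 + 0.9 + 1.7 + 2.3 + 3.7 − 1.6 + 4.3) / 8 = 1.9750%
Σ(r − r̄)² = (6.1 − 1.9750)² + (-1.6 − 1.9750)² + (0.9 − 1.9750)² + … = 52.2950
sample σ = √(52.2950 / 7) = √7.4707 = 2.7333%
IR = r̄ / tracking error = 1.9750 / 2.7333 = 0.7226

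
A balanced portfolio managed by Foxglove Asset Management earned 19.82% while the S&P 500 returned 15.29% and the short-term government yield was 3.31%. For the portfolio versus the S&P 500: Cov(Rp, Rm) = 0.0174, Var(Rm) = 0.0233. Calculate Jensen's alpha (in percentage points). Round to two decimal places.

7.56

β = Cov / Var = 0.0174 / 0.0233 = 0.7468
E[R] = Rf + β(Rm − Rf) = 3.31% + 0.7468 × (15.29% − 3.31%) = 12.2567%
α = Rp − E[R] = 19.82% − 12.2567% = 7.5633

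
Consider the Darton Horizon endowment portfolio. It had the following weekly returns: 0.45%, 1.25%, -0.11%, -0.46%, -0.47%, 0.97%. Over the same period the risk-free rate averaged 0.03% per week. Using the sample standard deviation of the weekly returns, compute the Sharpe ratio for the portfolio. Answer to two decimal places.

r̄ = (0.45 + 1.25 − 0.11 − 0.46 − 0.47 + 0.97) / 6 = 0.2717%
Sample σ = √[Σ(r − r̄)² / 5] = √[2.7077 / 5] = √0.5415 = 0.7359%
Sharpe = (r̄ − rf) / σ = (0.2717 − 0.03) / 0.7359 = 0.2417 / 0.7359 = 0.3284

0.33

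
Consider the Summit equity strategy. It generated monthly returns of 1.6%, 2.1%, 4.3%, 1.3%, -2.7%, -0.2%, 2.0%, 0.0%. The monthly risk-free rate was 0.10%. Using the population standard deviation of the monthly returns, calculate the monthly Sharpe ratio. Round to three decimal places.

0.493

Mean return r̄ = 8.40 / 8 = 1.0500%
Σ(r − r̄)² = (1.6 − 1.0500)² + (2.1 − 1.0500)² + (4.3 − 1.0500)² + … = 29.6600
σ = √[29.6600 / 8] = 1.9255%
Sharpe = (r̄ − rf) / σ = (1.0500 − 0.1) / 1.9255 = 0.9500 / 1.9255 = 0.4934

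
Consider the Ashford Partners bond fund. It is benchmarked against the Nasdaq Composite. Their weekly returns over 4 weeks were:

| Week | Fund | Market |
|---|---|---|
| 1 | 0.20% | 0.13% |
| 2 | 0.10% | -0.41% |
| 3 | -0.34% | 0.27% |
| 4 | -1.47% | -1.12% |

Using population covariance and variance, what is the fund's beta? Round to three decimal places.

r̄p = -0.3775%,  r̄m = -0.2825%
Cov = Σ(rp − r̄p)(rm − r̄m) / 4 = 0.2783
Var(rm) = Σ(rm − r̄m)² / 4 = 0.2983
β = Cov / Var = 0.2783 / 0.2983 = 0.9330

0.933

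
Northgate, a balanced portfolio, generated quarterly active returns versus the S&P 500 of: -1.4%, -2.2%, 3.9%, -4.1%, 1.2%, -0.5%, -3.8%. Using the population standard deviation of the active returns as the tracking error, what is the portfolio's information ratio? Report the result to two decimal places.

r̄ = (-1.4 − 2.2 + 3.9 − 4.1 + 1.2 − 0.5 − 3.8) / 7 = -6.90 / 7 = -0.9857%
Population std dev = √[48.1486 / 7] = 2.6227%
IR = r̄ / tracking error = -0.9857 / 2.6227 = -0.3758

-0.38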